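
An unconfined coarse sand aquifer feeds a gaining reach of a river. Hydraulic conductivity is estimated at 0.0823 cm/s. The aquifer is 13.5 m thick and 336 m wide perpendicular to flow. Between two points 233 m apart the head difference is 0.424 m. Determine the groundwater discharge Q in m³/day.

Convert K: 0.0823 cm/s × 864 = 71.11 m/day.
Cross-sectional area A = 336 × 13.5 = 4536 m².
Hydraulic gradient i = Δh / L = 0.424 / 233 = 0.001820.
Darcy's law: Q = K · A · i = 71.11 × 4536 × 0.001820 = 586.9 m³/day.

587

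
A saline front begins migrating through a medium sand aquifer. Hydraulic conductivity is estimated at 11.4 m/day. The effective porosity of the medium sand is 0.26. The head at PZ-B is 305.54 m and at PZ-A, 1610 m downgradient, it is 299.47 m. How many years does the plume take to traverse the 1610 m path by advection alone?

Hydraulic gradient i = (305.54 − 299.47) / 1610 = 6.07 / 1610 = 0.003770.
Darcy flux q = K · i = 11.40 × 0.003770 = 0.04298 m/day.
Seepage velocity v = q / n_e = 0.04298 / 0.26 = 0.1653 m/day.
Travel time t = L / v = 1610 / 0.1653 = 9739 days = 26.66 years.

26.7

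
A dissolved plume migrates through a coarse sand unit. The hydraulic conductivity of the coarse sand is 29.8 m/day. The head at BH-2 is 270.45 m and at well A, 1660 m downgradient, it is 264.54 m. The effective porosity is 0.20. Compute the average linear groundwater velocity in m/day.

0.530

Hydraulic gradient i = (270.45 − 264.54) / 1660 = 5.91 / 1660 = 0.003560.
Darcy flux q = K · i = 29.80 × 0.003560 = 0.1061 m/day.
Seepage velocity v = q / n_e = 0.1061 / 0.20 = 0.5305 m/day.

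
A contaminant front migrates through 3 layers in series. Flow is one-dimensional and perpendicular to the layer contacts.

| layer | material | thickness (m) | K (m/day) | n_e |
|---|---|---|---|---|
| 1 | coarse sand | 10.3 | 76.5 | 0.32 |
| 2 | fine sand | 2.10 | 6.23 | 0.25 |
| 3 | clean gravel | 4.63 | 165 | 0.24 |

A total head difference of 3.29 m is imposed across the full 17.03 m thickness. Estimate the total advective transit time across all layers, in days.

With flow normal to the layers, continuity requires the same specific discharge q through every layer.
Σ(b_i/K_i) = 10.3/76.5 + 2.10/6.23 + 4.63/165 = 0.4998 d.
q = Δh / Σ(b_i/K_i) = 3.29 / 0.4998 = 6.583 m/day.
In each layer the seepage velocity is v_i = q/n_i, so the layer transit time is t_i = b_i·n_i / q:
  layer 1 (coarse sand): t_1 = 10.3 × 0.32 / 6.583 = 0.5007 d
  layer 2 (fine sand): t_2 = 2.10 × 0.25 / 6.583 = 0.07975 d
  layer 3 (clean gravel): t_3 = 4.63 × 0.24 / 6.583 = 0.1688 d
Total t = Σ t_i = 0.7492 days.

0.749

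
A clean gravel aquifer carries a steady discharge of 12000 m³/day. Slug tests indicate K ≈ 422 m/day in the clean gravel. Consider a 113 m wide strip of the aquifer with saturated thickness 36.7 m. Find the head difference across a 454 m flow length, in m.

Cross-sectional area A = 113 × 36.7 = 4147 m².
From Q = K·A·i, i = Q / (K·A) = 12000 / (422.0 × 4147) = 0.006857.
Head loss Δh = i · L = 0.006857 × 454 = 3.113 m.

3.11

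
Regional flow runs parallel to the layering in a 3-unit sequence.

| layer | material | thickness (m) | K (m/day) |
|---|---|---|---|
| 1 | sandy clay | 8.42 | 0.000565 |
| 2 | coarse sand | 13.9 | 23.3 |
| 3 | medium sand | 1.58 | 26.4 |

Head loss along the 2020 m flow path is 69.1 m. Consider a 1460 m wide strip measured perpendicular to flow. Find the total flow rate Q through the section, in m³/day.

Flow is parallel to layering, so each bed carries its own Darcy discharge and the transmissivities add.
Σ(K_i·b_i) = 0.000565×8.42 + 23.3×13.9 + 26.4×1.58 = 365.6 m²/day.
Hydraulic gradient i = Δh / L = 69.1 / 2020 = 0.03421.
Q = Σ(K_i·b_i) · W · i = 365.6 × 1460 × 0.03421 = 18259 m³/day.

18300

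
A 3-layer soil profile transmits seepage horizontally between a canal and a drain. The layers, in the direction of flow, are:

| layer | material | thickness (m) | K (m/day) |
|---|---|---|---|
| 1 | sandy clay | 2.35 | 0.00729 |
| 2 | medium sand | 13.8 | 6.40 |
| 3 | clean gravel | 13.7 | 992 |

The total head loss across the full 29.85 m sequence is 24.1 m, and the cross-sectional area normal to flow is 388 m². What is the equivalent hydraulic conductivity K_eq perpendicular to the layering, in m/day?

Flow is perpendicular to layering, so the layers act in series and the equivalent K is the thickness-weighted harmonic mean.
Total thickness L = 2.35 + 13.8 + 13.7 = 29.85 m.
Σ(b_i/K_i) = 2.35/0.00729 + 13.8/6.40 + 13.7/992 = 324.5 d.
K_eq = L / Σ(b_i/K_i) = 29.85 / 324.5 = 0.09198 m/day.

0.0920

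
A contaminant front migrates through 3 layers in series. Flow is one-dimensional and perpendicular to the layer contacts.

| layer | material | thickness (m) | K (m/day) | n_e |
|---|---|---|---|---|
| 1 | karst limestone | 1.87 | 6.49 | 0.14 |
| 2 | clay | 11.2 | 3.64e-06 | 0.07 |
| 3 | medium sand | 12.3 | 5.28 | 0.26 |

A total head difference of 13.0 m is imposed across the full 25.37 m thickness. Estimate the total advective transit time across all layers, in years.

2750

With flow normal to the layers, continuity requires the same specific discharge q through every layer.
Σ(b_i/K_i) = 1.87/6.49 + 11.2/3.64e-06 + 12.3/5.28 = 3.077e+06 d.
q = Δh / Σ(b_i/K_i) = 13.0 / 3.077e+06 = 4.225e-06 m/day.
In each layer the seepage velocity is v_i = q/n_i, so the layer transit time is t_i = b_i·n_i / q:
  layer 1 (karst limestone): t_1 = 1.87 × 0.14 / 4.225e-06 = 61965 d
  layer 2 (clay): t_2 = 11.2 × 0.07 / 4.225e-06 = 1.856e+05 d
  layer 3 (medium sand): t_3 = 12.3 × 0.26 / 4.225e-06 = 7.569e+05 d
Total t = Σ t_i = 1.004e+06 days = 2750 years.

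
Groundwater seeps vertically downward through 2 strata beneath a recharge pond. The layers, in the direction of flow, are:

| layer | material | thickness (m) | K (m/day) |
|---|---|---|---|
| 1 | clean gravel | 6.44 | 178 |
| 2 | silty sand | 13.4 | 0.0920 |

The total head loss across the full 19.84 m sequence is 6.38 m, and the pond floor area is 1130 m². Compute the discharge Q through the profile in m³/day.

Flow is perpendicular to layering, so the layers act in series and the equivalent K is the thickness-weighted harmonic mean.
Total thickness L = 6.44 + 13.4 = 19.84 m.
Σ(b_i/K_i) = 6.44/178 + 13.4/0.0920 = 145.7 d.
K_eq = L / Σ(b_i/K_i) = 19.84 / 145.7 = 0.1362 m/day.
Q = K_eq · A · (Δh/L) = 0.1362 × 1130 × (6.38/19.84) = 49.49 m³/day.

49.5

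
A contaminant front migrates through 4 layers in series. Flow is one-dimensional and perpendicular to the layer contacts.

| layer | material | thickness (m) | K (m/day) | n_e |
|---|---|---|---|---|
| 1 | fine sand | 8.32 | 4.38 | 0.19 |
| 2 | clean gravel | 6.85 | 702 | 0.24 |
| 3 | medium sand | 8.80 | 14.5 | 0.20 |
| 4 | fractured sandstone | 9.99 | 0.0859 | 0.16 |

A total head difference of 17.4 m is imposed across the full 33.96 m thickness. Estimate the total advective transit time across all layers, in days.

With flow normal to the layers, continuity requires the same specific discharge q through every layer.
Σ(b_i/K_i) = 8.32/4.38 + 6.85/702 + 8.80/14.5 + 9.99/0.0859 = 118.8 d.
q = Δh / Σ(b_i/K_i) = 17.4 / 118.8 = 0.1464 m/day.
In each layer the seepage velocity is v_i = q/n_i, so the layer transit time is t_i = b_i·n_i / q:
  layer 1 (fine sand): t_1 = 8.32 × 0.19 / 0.1464 = 10.79 d
  layer 2 (clean gravel): t_2 = 6.85 × 0.24 / 0.1464 = 11.23 d
  layer 3 (medium sand): t_3 = 8.80 × 0.20 / 0.1464 = 12.02 d
  layer 4 (fractured sandstone): t_4 = 9.99 × 0.16 / 0.1464 = 10.91 d
Total t = Σ t_i = 44.95 days.

45.0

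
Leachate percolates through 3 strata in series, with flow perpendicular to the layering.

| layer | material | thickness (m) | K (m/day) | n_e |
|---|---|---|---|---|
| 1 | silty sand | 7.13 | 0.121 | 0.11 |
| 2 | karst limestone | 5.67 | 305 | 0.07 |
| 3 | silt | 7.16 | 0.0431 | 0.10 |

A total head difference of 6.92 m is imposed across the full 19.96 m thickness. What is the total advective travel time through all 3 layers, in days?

61.7

With flow normal to the layers, continuity requires the same specific discharge q through every layer.
Σ(b_i/K_i) = 7.13/0.121 + 5.67/305 + 7.16/0.0431 = 225.1 d.
q = Δh / Σ(b_i/K_i) = 6.92 / 225.1 = 0.03075 m/day.
In each layer the seepage velocity is v_i = q/n_i, so the layer transit time is t_i = b_i·n_i / q:
  layer 1 (silty sand): t_1 = 7.13 × 0.11 / 0.03075 = 25.51 d
  layer 2 (karst limestone): t_2 = 5.67 × 0.07 / 0.03075 = 12.91 d
  layer 3 (silt): t_3 = 7.16 × 0.10 / 0.03075 = 23.29 d
Total t = Σ t_i = 61.71 days.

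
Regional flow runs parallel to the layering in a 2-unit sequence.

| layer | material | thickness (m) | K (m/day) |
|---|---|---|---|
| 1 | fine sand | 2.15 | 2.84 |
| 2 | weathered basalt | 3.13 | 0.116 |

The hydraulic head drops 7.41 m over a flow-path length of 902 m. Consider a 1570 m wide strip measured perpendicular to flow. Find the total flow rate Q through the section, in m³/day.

Flow is parallel to layering, so each bed carries its own Darcy discharge and the transmissivities add.
Σ(K_i·b_i) = 2.84×2.15 + 0.116×3.13 = 6.469 m²/day.
Hydraulic gradient i = Δh / L = 7.41 / 902 = 0.008215.
Q = Σ(K_i·b_i) · W · i = 6.469 × 1570 × 0.008215 = 83.44 m³/day.

83.4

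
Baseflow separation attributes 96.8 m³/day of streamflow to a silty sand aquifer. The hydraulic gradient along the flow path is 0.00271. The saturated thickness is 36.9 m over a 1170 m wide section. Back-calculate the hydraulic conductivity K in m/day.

0.827

Cross-sectional area A = 1170 × 36.9 = 43173 m².
Hydraulic gradient i = 0.00271.
From Q = K·A·i, K = Q / (A·i) = 96.8 / (43173 × 0.002710) = 0.8274 m/day.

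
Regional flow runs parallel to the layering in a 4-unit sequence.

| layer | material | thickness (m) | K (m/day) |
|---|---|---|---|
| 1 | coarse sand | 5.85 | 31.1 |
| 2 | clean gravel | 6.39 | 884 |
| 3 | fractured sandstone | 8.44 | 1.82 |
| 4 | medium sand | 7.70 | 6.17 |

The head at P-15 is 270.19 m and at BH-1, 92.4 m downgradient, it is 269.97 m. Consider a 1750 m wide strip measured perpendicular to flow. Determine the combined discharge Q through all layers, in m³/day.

24600

Flow is parallel to layering, so each bed carries its own Darcy discharge and the transmissivities add.
Σ(K_i·b_i) = 31.1×5.85 + 884×6.39 + 1.82×8.44 + 6.17×7.70 = 5894 m²/day.
Hydraulic gradient i = (270.19 − 269.97) / 92.4 = 0.22 / 92.4 = 0.002381.
Q = Σ(K_i·b_i) · W · i = 5894 × 1750 × 0.002381 = 24557 m³/day.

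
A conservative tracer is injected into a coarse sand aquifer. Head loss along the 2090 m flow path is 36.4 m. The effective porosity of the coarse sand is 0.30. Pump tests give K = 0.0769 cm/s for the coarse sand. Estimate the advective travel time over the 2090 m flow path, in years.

Convert K: 0.0769 cm/s × 864 = 66.44 m/day.
Hydraulic gradient i = Δh / L = 36.4 / 2090 = 0.01742.
Darcy flux q = K · i = 66.44 × 0.01742 = 1.157 m/day.
Seepage velocity v = q / n_e = 1.157 / 0.30 = 3.857 m/day.
Travel time t = L / v = 2090 / 3.857 = 541.8 days = 1.483 years.

1.48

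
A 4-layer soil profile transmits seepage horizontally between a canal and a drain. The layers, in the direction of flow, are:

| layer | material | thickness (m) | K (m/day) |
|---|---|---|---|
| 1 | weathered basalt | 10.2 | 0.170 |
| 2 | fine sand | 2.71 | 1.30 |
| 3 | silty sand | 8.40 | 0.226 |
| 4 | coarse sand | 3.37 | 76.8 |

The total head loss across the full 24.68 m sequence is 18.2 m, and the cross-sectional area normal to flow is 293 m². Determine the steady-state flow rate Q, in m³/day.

53.7

Flow is perpendicular to layering, so the layers act in series and the equivalent K is the thickness-weighted harmonic mean.
Total thickness L = 10.2 + 2.71 + 8.40 + 3.37 = 24.68 m.
Σ(b_i/K_i) = 10.2/0.170 + 2.71/1.30 + 8.40/0.226 + 3.37/76.8 = 99.30 d.
K_eq = L / Σ(b_i/K_i) = 24.68 / 99.30 = 0.2485 m/day.
Q = K_eq · A · (Δh/L) = 0.2485 × 293 × (18.2/24.68) = 53.70 m³/day.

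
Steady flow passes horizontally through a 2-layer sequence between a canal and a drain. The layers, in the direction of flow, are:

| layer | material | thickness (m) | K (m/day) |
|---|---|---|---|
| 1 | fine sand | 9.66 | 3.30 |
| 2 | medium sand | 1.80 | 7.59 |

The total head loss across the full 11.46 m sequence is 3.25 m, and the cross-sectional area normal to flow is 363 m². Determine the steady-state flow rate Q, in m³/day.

373

Flow is perpendicular to layering, so the layers act in series and the equivalent K is the thickness-weighted harmonic mean.
Total thickness L = 9.66 + 1.80 = 11.46 m.
Σ(b_i/K_i) = 9.66/3.30 + 1.80/7.59 = 3.164 d.
K_eq = L / Σ(b_i/K_i) = 11.46 / 3.164 = 3.622 m/day.
Q = K_eq · A · (Δh/L) = 3.622 × 363 × (3.25/11.46) = 372.8 m³/day.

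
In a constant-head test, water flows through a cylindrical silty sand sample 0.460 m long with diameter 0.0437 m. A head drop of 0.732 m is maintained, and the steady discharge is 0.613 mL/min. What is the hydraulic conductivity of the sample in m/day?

0.370

Cross-sectional area A = π·(d/2)² = π × (0.0437/2)² = 0.001500 m².
Convert discharge: 0.613 mL/min = 1.022e-08 m³/s.
Darcy's law rearranged: K = Q·L / (A·Δh) = 1.022e-08 × 0.460 / (0.001500 × 0.732) = 4.281e-06 m/s = 0.3698 m/day.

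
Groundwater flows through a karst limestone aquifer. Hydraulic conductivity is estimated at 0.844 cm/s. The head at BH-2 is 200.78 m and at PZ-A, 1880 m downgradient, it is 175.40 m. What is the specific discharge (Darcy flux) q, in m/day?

9.84

Convert K: 0.844 cm/s × 864 = 729.2 m/day.
Hydraulic gradient i = (200.78 − 175.40) / 1880 = 25.38 / 1880 = 0.01350.
Specific discharge q = K · i = 729.2 × 0.01350 = 9.844 m/day.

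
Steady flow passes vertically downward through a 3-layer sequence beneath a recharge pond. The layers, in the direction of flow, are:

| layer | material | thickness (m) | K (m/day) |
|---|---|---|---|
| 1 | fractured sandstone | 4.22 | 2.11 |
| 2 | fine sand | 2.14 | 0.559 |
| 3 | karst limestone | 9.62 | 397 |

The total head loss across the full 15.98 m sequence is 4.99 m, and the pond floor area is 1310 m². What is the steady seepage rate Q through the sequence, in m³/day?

Flow is perpendicular to layering, so the layers act in series and the equivalent K is the thickness-weighted harmonic mean.
Total thickness L = 4.22 + 2.14 + 9.62 = 15.98 m.
Σ(b_i/K_i) = 4.22/2.11 + 2.14/0.559 + 9.62/397 = 5.852 d.
K_eq = L / Σ(b_i/K_i) = 15.98 / 5.852 = 2.730 m/day.
Q = K_eq · A · (Δh/L) = 2.730 × 1310 × (4.99/15.98) = 1117 m³/day.

1120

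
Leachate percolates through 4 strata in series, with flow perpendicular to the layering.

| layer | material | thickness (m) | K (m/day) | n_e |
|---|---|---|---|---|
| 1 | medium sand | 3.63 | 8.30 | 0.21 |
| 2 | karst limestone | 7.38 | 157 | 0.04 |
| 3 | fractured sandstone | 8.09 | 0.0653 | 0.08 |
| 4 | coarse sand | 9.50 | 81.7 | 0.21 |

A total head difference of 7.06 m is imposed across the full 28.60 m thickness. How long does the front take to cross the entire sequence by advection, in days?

65.2

With flow normal to the layers, continuity requires the same specific discharge q through every layer.
Σ(b_i/K_i) = 3.63/8.30 + 7.38/157 + 8.09/0.0653 + 9.50/81.7 = 124.5 d.
q = Δh / Σ(b_i/K_i) = 7.06 / 124.5 = 0.05671 m/day.
In each layer the seepage velocity is v_i = q/n_i, so the layer transit time is t_i = b_i·n_i / q:
  layer 1 (medium sand): t_1 = 3.63 × 0.21 / 0.05671 = 13.44 d
  layer 2 (karst limestone): t_2 = 7.38 × 0.04 / 0.05671 = 5.205 d
  layer 3 (fractured sandstone): t_3 = 8.09 × 0.08 / 0.05671 = 11.41 d
  layer 4 (coarse sand): t_4 = 9.50 × 0.21 / 0.05671 = 35.18 d
Total t = Σ t_i = 65.24 days.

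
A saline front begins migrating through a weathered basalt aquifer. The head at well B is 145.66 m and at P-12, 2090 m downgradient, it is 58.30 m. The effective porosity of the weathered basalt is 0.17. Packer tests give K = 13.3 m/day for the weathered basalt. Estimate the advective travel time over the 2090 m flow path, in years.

Hydraulic gradient i = (145.66 − 58.30) / 2090 = 87.36 / 2090 = 0.04180.
Darcy flux q = K · i = 13.30 × 0.04180 = 0.5559 m/day.
Seepage velocity v = q / n_e = 0.5559 / 0.17 = 3.270 m/day.
Travel time t = L / v = 2090 / 3.270 = 639.1 days = 1.750 years.

1.75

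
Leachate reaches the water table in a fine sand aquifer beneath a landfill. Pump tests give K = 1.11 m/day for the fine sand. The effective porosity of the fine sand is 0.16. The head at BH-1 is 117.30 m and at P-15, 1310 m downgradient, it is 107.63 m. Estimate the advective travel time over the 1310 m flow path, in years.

Hydraulic gradient i = (117.30 − 107.63) / 1310 = 9.67 / 1310 = 0.007382.
Darcy flux q = K · i = 1.110 × 0.007382 = 0.008194 m/day.
Seepage velocity v = q / n_e = 0.008194 / 0.16 = 0.05121 m/day.
Travel time t = L / v = 1310 / 0.05121 = 25581 days = 70.04 years.

70.0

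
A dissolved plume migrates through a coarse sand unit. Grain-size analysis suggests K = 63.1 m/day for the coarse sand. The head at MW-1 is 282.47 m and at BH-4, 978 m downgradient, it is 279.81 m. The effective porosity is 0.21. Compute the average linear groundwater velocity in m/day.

Hydraulic gradient i = (282.47 − 279.81) / 978 = 2.66 / 978 = 0.002720.
Darcy flux q = K · i = 63.10 × 0.002720 = 0.1716 m/day.
Seepage velocity v = q / n_e = 0.1716 / 0.21 = 0.8172 m/day.

0.817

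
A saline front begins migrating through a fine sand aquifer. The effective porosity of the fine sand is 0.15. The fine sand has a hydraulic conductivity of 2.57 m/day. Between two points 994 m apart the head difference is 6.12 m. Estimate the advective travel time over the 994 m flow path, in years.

25.8

Hydraulic gradient i = Δh / L = 6.12 / 994 = 0.006157.
Darcy flux q = K · i = 2.570 × 0.006157 = 0.01582 m/day.
Seepage velocity v = q / n_e = 0.01582 / 0.15 = 0.1055 m/day.
Travel time t = L / v = 994 / 0.1055 = 9423 days = 25.80 years.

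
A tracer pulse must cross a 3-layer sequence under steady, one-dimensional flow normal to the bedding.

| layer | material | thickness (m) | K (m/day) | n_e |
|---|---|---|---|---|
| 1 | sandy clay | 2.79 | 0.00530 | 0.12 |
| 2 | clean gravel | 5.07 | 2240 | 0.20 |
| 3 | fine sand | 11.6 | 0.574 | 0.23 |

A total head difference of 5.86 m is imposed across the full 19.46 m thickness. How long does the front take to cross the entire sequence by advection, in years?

1.03

With flow normal to the layers, continuity requires the same specific discharge q through every layer.
Σ(b_i/K_i) = 2.79/0.00530 + 5.07/2240 + 11.6/0.574 = 546.6 d.
q = Δh / Σ(b_i/K_i) = 5.86 / 546.6 = 0.01072 m/day.
In each layer the seepage velocity is v_i = q/n_i, so the layer transit time is t_i = b_i·n_i / q:
  layer 1 (sandy clay): t_1 = 2.79 × 0.12 / 0.01072 = 31.23 d
  layer 2 (clean gravel): t_2 = 5.07 × 0.20 / 0.01072 = 94.59 d
  layer 3 (fine sand): t_3 = 11.6 × 0.23 / 0.01072 = 248.9 d
Total t = Σ t_i = 374.7 days = 1.026 years.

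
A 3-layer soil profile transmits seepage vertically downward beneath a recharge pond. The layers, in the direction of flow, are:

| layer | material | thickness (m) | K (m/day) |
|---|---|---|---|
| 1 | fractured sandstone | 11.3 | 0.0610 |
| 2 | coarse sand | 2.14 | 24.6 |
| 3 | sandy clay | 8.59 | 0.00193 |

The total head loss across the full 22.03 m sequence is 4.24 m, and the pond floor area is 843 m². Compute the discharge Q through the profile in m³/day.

Flow is perpendicular to layering, so the layers act in series and the equivalent K is the thickness-weighted harmonic mean.
Total thickness L = 11.3 + 2.14 + 8.59 = 22.03 m.
Σ(b_i/K_i) = 11.3/0.0610 + 2.14/24.6 + 8.59/0.00193 = 4636 d.
K_eq = L / Σ(b_i/K_i) = 22.03 / 4636 = 0.004752 m/day.
Q = K_eq · A · (Δh/L) = 0.004752 × 843 × (4.24/22.03) = 0.7710 m³/day.

0.771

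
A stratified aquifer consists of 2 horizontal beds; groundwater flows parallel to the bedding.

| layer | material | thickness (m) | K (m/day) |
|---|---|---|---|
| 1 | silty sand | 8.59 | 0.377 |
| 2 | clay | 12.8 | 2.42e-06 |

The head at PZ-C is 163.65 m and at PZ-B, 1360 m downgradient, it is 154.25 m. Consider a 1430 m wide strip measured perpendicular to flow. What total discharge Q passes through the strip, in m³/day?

Flow is parallel to layering, so each bed carries its own Darcy discharge and the transmissivities add.
Σ(K_i·b_i) = 0.377×8.59 + 2.42e-06×12.8 = 3.238 m²/day.
Hydraulic gradient i = (163.65 − 154.25) / 1360 = 9.4 / 1360 = 0.006912.
Q = Σ(K_i·b_i) · W · i = 3.238 × 1430 × 0.006912 = 32.01 m³/day.

32.0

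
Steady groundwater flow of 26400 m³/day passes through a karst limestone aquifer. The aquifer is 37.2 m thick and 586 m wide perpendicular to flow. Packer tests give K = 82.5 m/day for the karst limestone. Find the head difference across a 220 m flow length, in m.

Cross-sectional area A = 586 × 37.2 = 21799 m².
From Q = K·A·i, i = Q / (K·A) = 26400 / (82.50 × 21799) = 0.01468.
Head loss Δh = i · L = 0.01468 × 220 = 3.229 m.

3.23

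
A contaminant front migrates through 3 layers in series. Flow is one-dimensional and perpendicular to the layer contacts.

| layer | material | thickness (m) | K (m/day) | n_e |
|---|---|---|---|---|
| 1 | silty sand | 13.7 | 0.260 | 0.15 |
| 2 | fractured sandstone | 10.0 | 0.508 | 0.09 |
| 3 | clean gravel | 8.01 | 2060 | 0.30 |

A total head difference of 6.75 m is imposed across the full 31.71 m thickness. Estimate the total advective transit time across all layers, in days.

With flow normal to the layers, continuity requires the same specific discharge q through every layer.
Σ(b_i/K_i) = 13.7/0.260 + 10.0/0.508 + 8.01/2060 = 72.38 d.
q = Δh / Σ(b_i/K_i) = 6.75 / 72.38 = 0.09326 m/day.
In each layer the seepage velocity is v_i = q/n_i, so the layer transit time is t_i = b_i·n_i / q:
  layer 1 (silty sand): t_1 = 13.7 × 0.15 / 0.09326 = 22.04 d
  layer 2 (fractured sandstone): t_2 = 10.0 × 0.09 / 0.09326 = 9.651 d
  layer 3 (clean gravel): t_3 = 8.01 × 0.30 / 0.09326 = 25.77 d
Total t = Σ t_i = 57.45 days.

57.5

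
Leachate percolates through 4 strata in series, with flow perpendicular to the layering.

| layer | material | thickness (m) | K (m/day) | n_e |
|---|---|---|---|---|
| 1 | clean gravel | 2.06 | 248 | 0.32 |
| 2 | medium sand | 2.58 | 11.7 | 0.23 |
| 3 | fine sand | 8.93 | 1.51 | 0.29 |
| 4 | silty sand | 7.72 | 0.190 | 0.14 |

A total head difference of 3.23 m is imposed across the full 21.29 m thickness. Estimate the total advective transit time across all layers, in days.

71.3

With flow normal to the layers, continuity requires the same specific discharge q through every layer.
Σ(b_i/K_i) = 2.06/248 + 2.58/11.7 + 8.93/1.51 + 7.72/0.190 = 46.77 d.
q = Δh / Σ(b_i/K_i) = 3.23 / 46.77 = 0.06906 m/day.
In each layer the seepage velocity is v_i = q/n_i, so the layer transit time is t_i = b_i·n_i / q:
  layer 1 (clean gravel): t_1 = 2.06 × 0.32 / 0.06906 = 9.546 d
  layer 2 (medium sand): t_2 = 2.58 × 0.23 / 0.06906 = 8.593 d
  layer 3 (fine sand): t_3 = 8.93 × 0.29 / 0.06906 = 37.50 d
  layer 4 (silty sand): t_4 = 7.72 × 0.14 / 0.06906 = 15.65 d
Total t = Σ t_i = 71.29 days.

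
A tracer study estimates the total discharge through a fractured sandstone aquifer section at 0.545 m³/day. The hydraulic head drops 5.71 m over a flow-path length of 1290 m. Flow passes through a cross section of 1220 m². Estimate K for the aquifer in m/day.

0.101

Hydraulic gradient i = Δh / L = 5.71 / 1290 = 0.004426.
From Q = K·A·i, K = Q / (A·i) = 0.545 / (1220 × 0.004426) = 0.1009 m/day.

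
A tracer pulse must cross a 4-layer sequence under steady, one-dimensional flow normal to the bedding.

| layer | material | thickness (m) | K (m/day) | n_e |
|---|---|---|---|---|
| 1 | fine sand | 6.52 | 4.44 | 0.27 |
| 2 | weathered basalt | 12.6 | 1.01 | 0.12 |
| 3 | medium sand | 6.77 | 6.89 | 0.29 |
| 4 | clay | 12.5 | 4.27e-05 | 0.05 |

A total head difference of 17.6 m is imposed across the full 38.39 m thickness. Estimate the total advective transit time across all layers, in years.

267

With flow normal to the layers, continuity requires the same specific discharge q through every layer.
Σ(b_i/K_i) = 6.52/4.44 + 12.6/1.01 + 6.77/6.89 + 12.5/4.27e-05 = 2.928e+05 d.
q = Δh / Σ(b_i/K_i) = 17.6 / 2.928e+05 = 6.012e-05 m/day.
In each layer the seepage velocity is v_i = q/n_i, so the layer transit time is t_i = b_i·n_i / q:
  layer 1 (fine sand): t_1 = 6.52 × 0.27 / 6.012e-05 = 29282 d
  layer 2 (weathered basalt): t_2 = 12.6 × 0.12 / 6.012e-05 = 25150 d
  layer 3 (medium sand): t_3 = 6.77 × 0.29 / 6.012e-05 = 32657 d
  layer 4 (clay): t_4 = 12.5 × 0.05 / 6.012e-05 = 10396 d
Total t = Σ t_i = 97486 days = 266.9 years.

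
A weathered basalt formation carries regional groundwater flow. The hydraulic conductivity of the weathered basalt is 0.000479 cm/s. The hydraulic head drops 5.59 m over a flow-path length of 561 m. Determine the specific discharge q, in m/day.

0.00412

Convert K: 0.000479 cm/s × 864 = 0.4139 m/day.
Hydraulic gradient i = Δh / L = 5.59 / 561 = 0.009964.
Specific discharge q = K · i = 0.4139 × 0.009964 = 0.004124 m/day.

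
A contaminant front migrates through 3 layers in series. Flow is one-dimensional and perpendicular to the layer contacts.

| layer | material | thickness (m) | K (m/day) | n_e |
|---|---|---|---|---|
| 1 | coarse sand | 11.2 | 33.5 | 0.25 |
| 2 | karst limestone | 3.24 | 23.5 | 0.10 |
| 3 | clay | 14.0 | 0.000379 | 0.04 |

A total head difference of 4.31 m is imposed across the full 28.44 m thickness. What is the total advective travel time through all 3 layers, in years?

86.4

With flow normal to the layers, continuity requires the same specific discharge q through every layer.
Σ(b_i/K_i) = 11.2/33.5 + 3.24/23.5 + 14.0/0.000379 = 36940 d.
q = Δh / Σ(b_i/K_i) = 4.31 / 36940 = 0.0001167 m/day.
In each layer the seepage velocity is v_i = q/n_i, so the layer transit time is t_i = b_i·n_i / q:
  layer 1 (coarse sand): t_1 = 11.2 × 0.25 / 0.0001167 = 23998 d
  layer 2 (karst limestone): t_2 = 3.24 × 0.10 / 0.0001167 = 2777 d
  layer 3 (clay): t_3 = 14.0 × 0.04 / 0.0001167 = 4800 d
Total t = Σ t_i = 31575 days = 86.45 years.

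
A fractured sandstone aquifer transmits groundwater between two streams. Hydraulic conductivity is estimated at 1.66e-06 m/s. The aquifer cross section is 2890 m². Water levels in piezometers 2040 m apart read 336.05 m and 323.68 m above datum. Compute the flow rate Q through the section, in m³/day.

Convert K: 1.66e-06 m/s × 86400 = 0.1434 m/day.
Hydraulic gradient i = (336.05 − 323.68) / 2040 = 12.37 / 2040 = 0.006064.
Darcy's law: Q = K · A · i = 0.1434 × 2890 × 0.006064 = 2.513 m³/day.

2.51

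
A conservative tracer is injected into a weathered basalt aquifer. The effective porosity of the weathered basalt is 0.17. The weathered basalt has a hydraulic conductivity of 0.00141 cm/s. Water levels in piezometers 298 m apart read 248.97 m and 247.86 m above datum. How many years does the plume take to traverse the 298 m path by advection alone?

Convert K: 0.00141 cm/s × 864 = 1.218 m/day.
Hydraulic gradient i = (248.97 − 247.86) / 298 = 1.11 / 298 = 0.003725.
Darcy flux q = K · i = 1.218 × 0.003725 = 0.004538 m/day.
Seepage velocity v = q / n_e = 0.004538 / 0.17 = 0.02669 m/day.
Travel time t = L / v = 298 / 0.02669 = 11164 days = 30.57 years.

30.6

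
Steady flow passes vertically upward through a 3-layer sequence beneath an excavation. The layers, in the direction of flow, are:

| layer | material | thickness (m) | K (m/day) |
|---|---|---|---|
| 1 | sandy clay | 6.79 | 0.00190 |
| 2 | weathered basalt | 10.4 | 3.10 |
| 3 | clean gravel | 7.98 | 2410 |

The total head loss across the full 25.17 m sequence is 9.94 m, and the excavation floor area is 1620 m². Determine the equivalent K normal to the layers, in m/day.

Flow is perpendicular to layering, so the layers act in series and the equivalent K is the thickness-weighted harmonic mean.
Total thickness L = 6.79 + 10.4 + 7.98 = 25.17 m.
Σ(b_i/K_i) = 6.79/0.00190 + 10.4/3.10 + 7.98/2410 = 3577 d.
K_eq = L / Σ(b_i/K_i) = 25.17 / 3577 = 0.007037 m/day.

0.00704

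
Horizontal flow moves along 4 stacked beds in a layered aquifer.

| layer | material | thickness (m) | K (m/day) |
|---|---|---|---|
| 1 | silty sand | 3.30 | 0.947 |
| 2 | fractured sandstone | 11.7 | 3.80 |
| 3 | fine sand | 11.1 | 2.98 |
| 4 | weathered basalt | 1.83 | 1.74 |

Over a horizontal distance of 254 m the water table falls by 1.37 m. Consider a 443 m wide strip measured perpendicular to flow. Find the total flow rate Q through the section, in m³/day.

Flow is parallel to layering, so each bed carries its own Darcy discharge and the transmissivities add.
Σ(K_i·b_i) = 0.947×3.30 + 3.80×11.7 + 2.98×11.1 + 1.74×1.83 = 83.85 m²/day.
Hydraulic gradient i = Δh / L = 1.37 / 254 = 0.005394.
Q = Σ(K_i·b_i) · W · i = 83.85 × 443 × 0.005394 = 200.3 m³/day.

200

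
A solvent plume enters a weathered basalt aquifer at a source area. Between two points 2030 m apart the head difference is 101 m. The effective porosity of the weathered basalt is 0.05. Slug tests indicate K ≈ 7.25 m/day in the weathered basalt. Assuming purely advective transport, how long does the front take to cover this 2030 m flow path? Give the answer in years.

0.770

Hydraulic gradient i = Δh / L = 101 / 2030 = 0.04975.
Darcy flux q = K · i = 7.250 × 0.04975 = 0.3607 m/day.
Seepage velocity v = q / n_e = 0.3607 / 0.05 = 7.214 m/day.
Travel time t = L / v = 2030 / 7.214 = 281.4 days = 0.7704 years.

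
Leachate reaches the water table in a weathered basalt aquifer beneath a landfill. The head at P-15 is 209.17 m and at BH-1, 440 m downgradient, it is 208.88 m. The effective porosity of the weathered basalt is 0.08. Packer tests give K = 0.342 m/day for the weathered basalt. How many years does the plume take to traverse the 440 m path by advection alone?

428

Hydraulic gradient i = (209.17 − 208.88) / 440 = 0.29 / 440 = 0.0006591.
Darcy flux q = K · i = 0.3420 × 0.0006591 = 0.0002254 m/day.
Seepage velocity v = q / n_e = 0.0002254 / 0.08 = 0.002818 m/day.
Travel time t = L / v = 440 / 0.002818 = 1.562e+05 days = 427.5 years.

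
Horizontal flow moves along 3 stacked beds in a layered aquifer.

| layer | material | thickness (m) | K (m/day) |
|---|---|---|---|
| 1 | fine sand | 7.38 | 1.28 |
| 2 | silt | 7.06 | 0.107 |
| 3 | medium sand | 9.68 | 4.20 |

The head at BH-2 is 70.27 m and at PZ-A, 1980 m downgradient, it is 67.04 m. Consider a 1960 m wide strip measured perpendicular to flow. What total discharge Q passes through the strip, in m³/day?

Flow is parallel to layering, so each bed carries its own Darcy discharge and the transmissivities add.
Σ(K_i·b_i) = 1.28×7.38 + 0.107×7.06 + 4.20×9.68 = 50.86 m²/day.
Hydraulic gradient i = (70.27 − 67.04) / 1980 = 3.23 / 1980 = 0.001631.
Q = Σ(K_i·b_i) · W · i = 50.86 × 1960 × 0.001631 = 162.6 m³/day.

163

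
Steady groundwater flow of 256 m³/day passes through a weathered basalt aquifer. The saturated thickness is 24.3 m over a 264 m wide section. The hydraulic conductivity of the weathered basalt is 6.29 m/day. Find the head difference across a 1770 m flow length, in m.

Cross-sectional area A = 264 × 24.3 = 6415 m².
From Q = K·A·i, i = Q / (K·A) = 256 / (6.290 × 6415) = 0.006344.
Head loss Δh = i · L = 0.006344 × 1770 = 11.23 m.

11.2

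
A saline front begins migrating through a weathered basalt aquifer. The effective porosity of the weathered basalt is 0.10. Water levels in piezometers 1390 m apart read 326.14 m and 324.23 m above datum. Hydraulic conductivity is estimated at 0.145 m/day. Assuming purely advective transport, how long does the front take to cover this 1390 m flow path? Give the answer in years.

Hydraulic gradient i = (326.14 − 324.23) / 1390 = 1.91 / 1390 = 0.001374.
Darcy flux q = K · i = 0.1450 × 0.001374 = 0.0001992 m/day.
Seepage velocity v = q / n_e = 0.0001992 / 0.10 = 0.001992 m/day.
Travel time t = L / v = 1390 / 0.001992 = 6.976e+05 days = 1910 years.

1910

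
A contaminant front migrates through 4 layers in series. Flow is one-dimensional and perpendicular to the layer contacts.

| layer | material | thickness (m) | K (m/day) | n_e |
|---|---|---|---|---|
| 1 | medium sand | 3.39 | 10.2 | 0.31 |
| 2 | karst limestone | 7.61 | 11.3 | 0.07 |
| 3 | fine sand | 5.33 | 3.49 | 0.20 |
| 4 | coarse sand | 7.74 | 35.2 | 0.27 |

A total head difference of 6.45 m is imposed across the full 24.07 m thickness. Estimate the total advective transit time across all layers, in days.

With flow normal to the layers, continuity requires the same specific discharge q through every layer.
Σ(b_i/K_i) = 3.39/10.2 + 7.61/11.3 + 5.33/3.49 + 7.74/35.2 = 2.753 d.
q = Δh / Σ(b_i/K_i) = 6.45 / 2.753 = 2.343 m/day.
In each layer the seepage velocity is v_i = q/n_i, so the layer transit time is t_i = b_i·n_i / q:
  layer 1 (medium sand): t_1 = 3.39 × 0.31 / 2.343 = 0.4485 d
  layer 2 (karst limestone): t_2 = 7.61 × 0.07 / 2.343 = 0.2274 d
  layer 3 (fine sand): t_3 = 5.33 × 0.20 / 2.343 = 0.4550 d
  layer 4 (coarse sand): t_4 = 7.74 × 0.27 / 2.343 = 0.8919 d
Total t = Σ t_i = 2.023 days.

2.02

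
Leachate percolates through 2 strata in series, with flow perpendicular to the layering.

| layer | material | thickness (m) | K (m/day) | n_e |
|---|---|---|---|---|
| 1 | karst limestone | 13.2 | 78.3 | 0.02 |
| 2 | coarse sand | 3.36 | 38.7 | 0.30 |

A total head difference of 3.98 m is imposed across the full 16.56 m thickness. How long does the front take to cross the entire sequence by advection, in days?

With flow normal to the layers, continuity requires the same specific discharge q through every layer.
Σ(b_i/K_i) = 13.2/78.3 + 3.36/38.7 = 0.2554 d.
q = Δh / Σ(b_i/K_i) = 3.98 / 0.2554 = 15.58 m/day.
In each layer the seepage velocity is v_i = q/n_i, so the layer transit time is t_i = b_i·n_i / q:
  layer 1 (karst limestone): t_1 = 13.2 × 0.02 / 15.58 = 0.01694 d
  layer 2 (coarse sand): t_2 = 3.36 × 0.30 / 15.58 = 0.06469 d
Total t = Σ t_i = 0.08163 days.

0.0816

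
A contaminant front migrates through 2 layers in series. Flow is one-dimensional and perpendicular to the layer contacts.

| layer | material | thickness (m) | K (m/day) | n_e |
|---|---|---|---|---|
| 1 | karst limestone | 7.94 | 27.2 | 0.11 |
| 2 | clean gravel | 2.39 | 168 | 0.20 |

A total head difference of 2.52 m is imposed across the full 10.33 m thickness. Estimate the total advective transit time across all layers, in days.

With flow normal to the layers, continuity requires the same specific discharge q through every layer.
Σ(b_i/K_i) = 7.94/27.2 + 2.39/168 = 0.3061 d.
q = Δh / Σ(b_i/K_i) = 2.52 / 0.3061 = 8.232 m/day.
In each layer the seepage velocity is v_i = q/n_i, so the layer transit time is t_i = b_i·n_i / q:
  layer 1 (karst limestone): t_1 = 7.94 × 0.11 / 8.232 = 0.1061 d
  layer 2 (clean gravel): t_2 = 2.39 × 0.20 / 8.232 = 0.05807 d
Total t = Σ t_i = 0.1642 days.

0.164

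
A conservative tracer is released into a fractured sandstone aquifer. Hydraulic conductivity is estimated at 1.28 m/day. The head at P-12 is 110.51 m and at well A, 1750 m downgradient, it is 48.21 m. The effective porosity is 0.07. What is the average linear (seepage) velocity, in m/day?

0.651

Hydraulic gradient i = (110.51 − 48.21) / 1750 = 62.3 / 1750 = 0.03560.
Darcy flux q = K · i = 1.280 × 0.03560 = 0.04557 m/day.
Seepage velocity v = q / n_e = 0.04557 / 0.07 = 0.6510 m/day.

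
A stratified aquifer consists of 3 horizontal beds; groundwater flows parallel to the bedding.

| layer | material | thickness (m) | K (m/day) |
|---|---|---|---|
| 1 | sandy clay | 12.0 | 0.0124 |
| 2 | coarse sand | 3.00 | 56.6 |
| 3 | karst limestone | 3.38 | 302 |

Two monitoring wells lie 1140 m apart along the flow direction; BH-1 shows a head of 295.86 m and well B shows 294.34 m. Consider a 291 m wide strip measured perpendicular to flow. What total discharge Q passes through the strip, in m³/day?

Flow is parallel to layering, so each bed carries its own Darcy discharge and the transmissivities add.
Σ(K_i·b_i) = 0.0124×12.0 + 56.6×3.00 + 302×3.38 = 1191 m²/day.
Hydraulic gradient i = (295.86 − 294.34) / 1140 = 1.52 / 1140 = 0.001333.
Q = Σ(K_i·b_i) · W · i = 1191 × 291 × 0.001333 = 462.0 m³/day.

462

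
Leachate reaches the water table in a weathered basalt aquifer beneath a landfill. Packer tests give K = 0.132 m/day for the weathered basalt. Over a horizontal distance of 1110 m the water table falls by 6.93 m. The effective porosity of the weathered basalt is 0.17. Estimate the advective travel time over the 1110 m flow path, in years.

627

Hydraulic gradient i = Δh / L = 6.93 / 1110 = 0.006243.
Darcy flux q = K · i = 0.1320 × 0.006243 = 0.0008241 m/day.
Seepage velocity v = q / n_e = 0.0008241 / 0.17 = 0.004848 m/day.
Travel time t = L / v = 1110 / 0.004848 = 2.290e+05 days = 626.9 years.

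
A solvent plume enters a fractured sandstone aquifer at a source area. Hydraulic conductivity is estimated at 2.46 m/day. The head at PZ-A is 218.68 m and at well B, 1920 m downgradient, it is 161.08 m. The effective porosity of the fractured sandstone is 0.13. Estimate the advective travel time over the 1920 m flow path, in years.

Hydraulic gradient i = (218.68 − 161.08) / 1920 = 57.6 / 1920 = 0.03000.
Darcy flux q = K · i = 2.460 × 0.03000 = 0.07380 m/day.
Seepage velocity v = q / n_e = 0.07380 / 0.13 = 0.5677 m/day.
Travel time t = L / v = 1920 / 0.5677 = 3382 days = 9.260 years.

9.26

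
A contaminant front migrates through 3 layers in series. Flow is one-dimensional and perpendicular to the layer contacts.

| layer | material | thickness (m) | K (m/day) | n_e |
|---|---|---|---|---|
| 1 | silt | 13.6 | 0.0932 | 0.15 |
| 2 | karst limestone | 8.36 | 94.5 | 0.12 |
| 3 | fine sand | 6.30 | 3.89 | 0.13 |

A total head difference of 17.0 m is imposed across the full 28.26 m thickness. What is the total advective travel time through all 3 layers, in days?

33.5

With flow normal to the layers, continuity requires the same specific discharge q through every layer.
Σ(b_i/K_i) = 13.6/0.0932 + 8.36/94.5 + 6.30/3.89 = 147.6 d.
q = Δh / Σ(b_i/K_i) = 17.0 / 147.6 = 0.1152 m/day.
In each layer the seepage velocity is v_i = q/n_i, so the layer transit time is t_i = b_i·n_i / q:
  layer 1 (silt): t_1 = 13.6 × 0.15 / 0.1152 = 17.72 d
  layer 2 (karst limestone): t_2 = 8.36 × 0.12 / 0.1152 = 8.712 d
  layer 3 (fine sand): t_3 = 6.30 × 0.13 / 0.1152 = 7.112 d
Total t = Σ t_i = 33.54 days.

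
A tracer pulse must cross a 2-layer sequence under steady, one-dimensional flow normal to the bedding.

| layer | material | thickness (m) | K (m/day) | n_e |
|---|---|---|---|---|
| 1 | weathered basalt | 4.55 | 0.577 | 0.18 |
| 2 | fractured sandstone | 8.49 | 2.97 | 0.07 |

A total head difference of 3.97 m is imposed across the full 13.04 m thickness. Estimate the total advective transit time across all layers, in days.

3.82

With flow normal to the layers, continuity requires the same specific discharge q through every layer.
Σ(b_i/K_i) = 4.55/0.577 + 8.49/2.97 = 10.74 d.
q = Δh / Σ(b_i/K_i) = 3.97 / 10.74 = 0.3695 m/day.
In each layer the seepage velocity is v_i = q/n_i, so the layer transit time is t_i = b_i·n_i / q:
  layer 1 (weathered basalt): t_1 = 4.55 × 0.18 / 0.3695 = 2.216 d
  layer 2 (fractured sandstone): t_2 = 8.49 × 0.07 / 0.3695 = 1.608 d
Total t = Σ t_i = 3.825 days.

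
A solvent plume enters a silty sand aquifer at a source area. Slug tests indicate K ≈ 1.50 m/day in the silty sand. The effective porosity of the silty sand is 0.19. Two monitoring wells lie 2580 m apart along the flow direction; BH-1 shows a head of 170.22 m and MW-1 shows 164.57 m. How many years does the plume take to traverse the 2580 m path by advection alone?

Hydraulic gradient i = (170.22 − 164.57) / 2580 = 5.65 / 2580 = 0.002190.
Darcy flux q = K · i = 1.500 × 0.002190 = 0.003285 m/day.
Seepage velocity v = q / n_e = 0.003285 / 0.19 = 0.01729 m/day.
Travel time t = L / v = 2580 / 0.01729 = 1.492e+05 days = 408.6 years.

409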